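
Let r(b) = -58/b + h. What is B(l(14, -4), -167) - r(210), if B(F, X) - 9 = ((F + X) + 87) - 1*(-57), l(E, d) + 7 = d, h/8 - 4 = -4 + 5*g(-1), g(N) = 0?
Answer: -2596/105 ≈ -24.724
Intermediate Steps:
h = 0 (h = 32 + 8*(-4 + 5*0) = 32 + 8*(-4 + 0) = 32 + 8*(-4) = 32 - 32 = 0)
l(E, d) = -7 + d
r(b) = -58/b (r(b) = -58/b + 0 = -58/b)
B(F, X) = 153 + F + X (B(F, X) = 9 + (((F + X) + 87) - 1*(-57)) = 9 + ((87 + F + X) + 57) = 9 + (144 + F + X) = 153 + F + X)
B(l(14, -4), -167) - r(210) = (153 + (-7 - 4) - 167) - (-58)/210 = (153 - 11 - 167) - (-58)/210 = -25 - 1*(-29/105) = -25 + 29/105 = -2596/105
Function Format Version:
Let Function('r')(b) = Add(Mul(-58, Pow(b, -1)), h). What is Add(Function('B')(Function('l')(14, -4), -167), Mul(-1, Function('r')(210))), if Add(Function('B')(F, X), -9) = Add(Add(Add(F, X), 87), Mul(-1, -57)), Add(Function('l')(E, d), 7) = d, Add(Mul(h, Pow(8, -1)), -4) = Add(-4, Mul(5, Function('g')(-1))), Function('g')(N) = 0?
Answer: Rational(-2596, 105) ≈ -24.724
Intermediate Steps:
h = 0 (h = Add(32, Mul(8, Add(-4, Mul(5, 0)))) = Add(32, Mul(8, Add(-4, 0))) = Add(32, Mul(8, -4)) = Add(32, -32) = 0)
Function('l')(E, d) = Add(-7, d)
Function('r')(b) = Mul(-58, Pow(b, -1)) (Function('r')(b) = Add(Mul(-58, Pow(b, -1)), 0) = Mul(-58, Pow(b, -1)))
Function('B')(F, X) = Add(153, F, X) (Function('B')(F, X) = Add(9, Add(Add(Add(F, X), 87), Mul(-1, -57))) = Add(9, Add(Add(87, F, X), 57)) = Add(9, Add(144, F, X)) = Add(153, F, X))
Add(Function('B')(Function('l')(14, -4), -167), Mul(-1, Function('r')(210))) = Add(Add(153, Add(-7, -4), -167), Mul(-1, Mul(-58, Pow(210, -1)))) = Add(Add(153, -11, -167), Mul(-1, Mul(-58, Rational(1, 210)))) = Add(-25, Mul(-1, Rational(-29, 105))) = Add(-25, Rational(29, 105)) = Rational(-2596, 105)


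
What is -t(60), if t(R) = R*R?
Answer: -3600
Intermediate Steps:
t(R) = R²
-t(60) = -1*60² = -1*3600 = -3600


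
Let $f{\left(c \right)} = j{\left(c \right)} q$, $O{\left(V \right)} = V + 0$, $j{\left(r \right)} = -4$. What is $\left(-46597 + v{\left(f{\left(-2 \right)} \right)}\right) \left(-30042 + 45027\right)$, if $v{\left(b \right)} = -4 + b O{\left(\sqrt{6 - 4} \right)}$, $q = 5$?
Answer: $-698315985 - 299700 \sqrt{2} \approx -6.9874 \cdot 10^{8}$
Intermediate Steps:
$O{\left(V \right)} = V$
$f{\left(c \right)} = -20$ ($f{\left(c \right)} = \left(-4\right) 5 = -20$)
$v{\left(b \right)} = -4 + b \sqrt{2}$ ($v{\left(b \right)} = -4 + b \sqrt{6 - 4} = -4 + b \sqrt{2}$)
$\left(-46597 + v{\left(f{\left(-2 \right)} \right)}\right) \left(-30042 + 45027\right) = \left(-46597 - \left(4 + 20 \sqrt{2}\right)\right) \left(-30042 + 45027\right) = \left(-46601 - 20 \sqrt{2}\right) 14985 = -698315985 - 299700 \sqrt{2}$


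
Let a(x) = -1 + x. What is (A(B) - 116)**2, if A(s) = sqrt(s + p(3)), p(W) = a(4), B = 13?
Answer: 12544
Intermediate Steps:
p(W) = 3 (p(W) = -1 + 4 = 3)
A(s) = sqrt(3 + s) (A(s) = sqrt(s + 3) = sqrt(3 + s))
(A(B) - 116)**2 = (sqrt(3 + 13) - 116)**2 = (sqrt(16) - 116)**2 = (4 - 116)**2 = (-112)**2 = 12544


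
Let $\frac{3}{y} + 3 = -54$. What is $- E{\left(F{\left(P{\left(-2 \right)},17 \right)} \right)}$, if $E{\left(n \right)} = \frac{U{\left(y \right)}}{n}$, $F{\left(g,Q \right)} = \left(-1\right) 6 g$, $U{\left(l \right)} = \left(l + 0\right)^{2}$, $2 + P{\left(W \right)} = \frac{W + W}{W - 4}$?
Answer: $- \frac{1}{2888} \approx -0.00034626$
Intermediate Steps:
$P{\left(W \right)} = -2 + \frac{2 W}{-4 + W}$ ($P{\left(W \right)} = -2 + \frac{W + W}{W - 4} = -2 + \frac{2 W}{-4 + W}$)
$y = - \frac{1}{19}$ ($y = \frac{3}{-3 - 54} = \frac{3}{-57} = 3 \left(- \frac{1}{57}\right) = - \frac{1}{19} \approx -0.052632$)
$U{\left(l \right)} = l^{2}$
$F{\left(g,Q \right)} = - 6 g$
$E{\left(n \right)} = \frac{1}{361 n}$ ($E{\left(n \right)} = \frac{\left(- \frac{1}{19}\right)^{2}}{n} = \frac{1}{361 n}$)
$- E{\left(F{\left(P{\left(-2 \right)},17 \right)} \right)} = - \frac{1}{361 \left(- 6 \frac{8}{-4 - 2}\right)} = - \frac{1}{361 \left(- 6 \frac{8}{-6}\right)} = - \frac{1}{361 \left(- 6 \cdot 8 \left(- \frac{1}{6}\right)\right)} = - \frac{1}{361 \left(\left(-6\right) \left(- \frac{4}{3}\right)\right)} = - \frac{1}{361 \cdot 8} = \left(-1\right) \frac{1}{2888} = - \frac{1}{2888}$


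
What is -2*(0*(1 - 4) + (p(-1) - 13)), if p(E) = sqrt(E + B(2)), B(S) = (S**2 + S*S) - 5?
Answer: 26 - 2*sqrt(2) ≈ 23.172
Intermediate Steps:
B(S) = -5 + 2*S**2 (B(S) = (S**2 + S**2) - 5 = 2*S**2 - 5 = -5 + 2*S**2)
p(E) = sqrt(3 + E) (p(E) = sqrt(E + (-5 + 2*2**2)) = sqrt(E + (-5 + 2*4)) = sqrt(E + (-5 + 8)) = sqrt(E + 3) = sqrt(3 + E))
-2*(0*(1 - 4) + (p(-1) - 13)) = -2*(0*(1 - 4) + (sqrt(3 - 1) - 13)) = -2*(0*(-3) + (sqrt(2) - 13)) = -2*(0 + (-13 + sqrt(2))) = -2*(-13 + sqrt(2)) = 26 - 2*sqrt(2)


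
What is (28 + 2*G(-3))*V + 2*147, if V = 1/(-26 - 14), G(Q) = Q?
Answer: 5869/20 ≈ 293.45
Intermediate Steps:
V = -1/40 (V = 1/(-40) = -1/40 ≈ -0.025000)
(28 + 2*G(-3))*V + 2*147 = (28 + 2*(-3))*(-1/40) + 2*147 = (28 - 6)*(-1/40) + 294 = 22*(-1/40) + 294 = -11/20 + 294 = 5869/20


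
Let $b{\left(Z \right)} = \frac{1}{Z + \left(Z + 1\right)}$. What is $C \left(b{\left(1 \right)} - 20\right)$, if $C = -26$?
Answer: $\frac{1534}{3} \approx 511.33$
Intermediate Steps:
$b{\left(Z \right)} = \frac{1}{1 + 2 Z}$ ($b{\left(Z \right)} = \frac{1}{Z + \left(1 + Z\right)} = \frac{1}{1 + 2 Z}$)
$C \left(b{\left(1 \right)} - 20\right) = - 26 \left(\frac{1}{1 + 2 \cdot 1} - 20\right) = - 26 \left(\frac{1}{1 + 2} - 20\right) = - 26 \left(\frac{1}{3} - 20\right) = \left(-26\right) \left(- \frac{59}{3}\right) = \frac{1534}{3}$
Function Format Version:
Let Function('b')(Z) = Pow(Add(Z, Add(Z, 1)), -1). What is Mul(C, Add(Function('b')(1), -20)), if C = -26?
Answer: Rational(1534, 3) ≈ 511.33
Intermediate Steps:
Function('b')(Z) = Pow(Add(1, Mul(2, Z)), -1) (Function('b')(Z) = Pow(Add(Z, Add(1, Z)), -1) = Pow(Add(1, Mul(2, Z)), -1))
Mul(C, Add(Function('b')(1), -20)) = Mul(-26, Add(Pow(Add(1, Mul(2, 1)), -1), -20)) = Mul(-26, Add(Pow(Add(1, 2), -1), -20)) = Mul(-26, Add(Pow(3, -1), -20)) = Mul(-26, Add(Rational(1, 3), -20)) = Mul(-26, Rational(-59, 3)) = Rational(1534, 3)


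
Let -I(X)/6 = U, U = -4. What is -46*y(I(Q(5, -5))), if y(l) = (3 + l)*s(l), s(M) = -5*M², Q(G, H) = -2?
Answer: 3576960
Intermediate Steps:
I(X) = 24 (I(X) = -6*(-4) = 24)
y(l) = -5*l²*(3 + l) (y(l) = (3 + l)*(-5*l²) = -5*l²*(3 + l))
-46*y(I(Q(5, -5))) = -230*24²*(-3 - 1*24) = -230*576*(-3 - 24) = -230*576*(-27) = -46*(-77760) = 3576960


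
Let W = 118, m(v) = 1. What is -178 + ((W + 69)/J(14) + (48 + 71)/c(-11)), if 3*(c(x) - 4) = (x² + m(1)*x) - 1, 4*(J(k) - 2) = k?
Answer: -17067/121 ≈ -141.05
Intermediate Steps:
J(k) = 2 + k/4
c(x) = 11/3 + x/3 + x²/3 (c(x) = 4 + ((x² + 1*x) - 1)/3 = 4 + ((x² + x) - 1)/3 = 4 + ((x + x²) - 1)/3 = 4 + (-1 + x + x²)/3 = 4 + (-⅓ + x/3 + x²/3) = 11/3 + x/3 + x²/3)
-178 + ((W + 69)/J(14) + (48 + 71)/c(-11)) = -178 + ((118 + 69)/(2 + (¼)*14) + (48 + 71)/(11/3 + (⅓)*(-11) + (⅓)*(-11)²)) = -178 + (187/(2 + 7/2) + 119/(11/3 - 11/3 + (⅓)*121)) = -178 + (187/(11/2) + 119/(11/3 - 11/3 + 121/3)) = -178 + (187*(2/11) + 119/(121/3)) = -178 + (34 + 119*(3/121)) = -178 + (34 + 357/121) = -178 + 4471/121 = -17067/121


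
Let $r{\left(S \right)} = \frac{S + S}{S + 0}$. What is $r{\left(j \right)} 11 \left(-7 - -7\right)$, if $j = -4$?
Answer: $0$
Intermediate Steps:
$r{\left(S \right)} = 2$ ($r{\left(S \right)} = \frac{2 S}{S} = 2$)
$r{\left(j \right)} 11 \left(-7 - -7\right) = 2 \cdot 11 \left(-7 - -7\right) = 22 \left(-7 + 7\right) = 22 \cdot 0 = 0$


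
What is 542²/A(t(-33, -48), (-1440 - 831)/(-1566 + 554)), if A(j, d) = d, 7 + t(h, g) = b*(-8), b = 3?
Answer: 297289168/2271 ≈ 1.3091e+5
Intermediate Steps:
t(h, g) = -31 (t(h, g) = -7 + 3*(-8) = -7 - 24 = -31)
542²/A(t(-33, -48), (-1440 - 831)/(-1566 + 554)) = 542²/(((-1440 - 831)/(-1566 + 554))) = 293764/((-2271/(-1012))) = 293764/((-2271*(-1/1012))) = 293764/(2271/1012) = 293764*(1012/2271) = 297289168/2271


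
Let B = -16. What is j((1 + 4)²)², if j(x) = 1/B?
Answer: 1/256 ≈ 0.0039063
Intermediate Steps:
j(x) = -1/16 (j(x) = 1/(-16) = -1/16)
j((1 + 4)²)² = (-1/16)² = 1/256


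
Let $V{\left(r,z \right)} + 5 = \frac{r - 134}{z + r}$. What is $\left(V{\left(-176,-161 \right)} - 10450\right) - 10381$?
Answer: $- \frac{7021422}{337} \approx -20835.0$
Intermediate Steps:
$V{\left(r,z \right)} = -5 + \frac{-134 + r}{r + z}$ ($V{\left(r,z \right)} = -5 + \frac{r - 134}{z + r} = -5 + \frac{-134 + r}{r + z}$)
$\left(V{\left(-176,-161 \right)} - 10450\right) - 10381 = \left(\frac{-134 - -805 - -704}{-176 - 161} - 10450\right) - 10381 = \left(\frac{-134 + 805 + 704}{-337} - 10450\right) - 10381 = \left(\left(- \frac{1}{337}\right) 1375 - 10450\right) - 10381 = \left(- \frac{1375}{337} - 10450\right) - 10381 = - \frac{3523025}{337} - 10381 = - \frac{7021422}{337}$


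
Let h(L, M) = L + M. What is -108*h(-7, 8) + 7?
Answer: -101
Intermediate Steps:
-108*h(-7, 8) + 7 = -108*(-7 + 8) + 7 = -108*1 + 7 = -108 + 7 = -101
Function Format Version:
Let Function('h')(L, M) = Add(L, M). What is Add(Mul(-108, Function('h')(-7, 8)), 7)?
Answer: -101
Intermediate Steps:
Add(Mul(-108, Function('h')(-7, 8)), 7) = Add(Mul(-108, Add(-7, 8)), 7) = Add(Mul(-108, 1), 7) = Add(-108, 7) = -101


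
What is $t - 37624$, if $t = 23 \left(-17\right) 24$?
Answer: $-47008$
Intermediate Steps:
$t = -9384$ ($t = \left(-391\right) 24 = -9384$)
$t - 37624 = -9384 - 37624 = -47008$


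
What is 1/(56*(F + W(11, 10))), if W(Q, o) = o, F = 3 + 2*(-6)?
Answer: 1/56 ≈ 0.017857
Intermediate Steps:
F = -9 (F = 3 - 12 = -9)
1/(56*(F + W(11, 10))) = 1/(56*(-9 + 10)) = 1/(56*1) = 1/56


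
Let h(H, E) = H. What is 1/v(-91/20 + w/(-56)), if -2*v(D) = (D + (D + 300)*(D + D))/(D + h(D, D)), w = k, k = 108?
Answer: -280/41163 ≈ -0.0068022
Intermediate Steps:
w = 108
v(D) = -(D + 2*D*(300 + D))/(4*D) (v(D) = -(D + (D + 300)*(D + D))/(2*(D + D)) = -(D + (300 + D)*(2*D))/(2*(2*D)) = -(D + 2*D*(300 + D))*1/(2*D)/2 = -(D + 2*D*(300 + D))/(4*D))
1/v(-91/20 + w/(-56)) = 1/(-601/4 - (-91/20 + 108/(-56))/2) = 1/(-601/4 - (-91*1/20 + 108*(-1/56))/2) = 1/(-601/4 - (-91/20 - 27/14)/2) = 1/(-601/4 - ½*(-907/140)) = 1/(-601/4 + 907/280) = 1/(-41163/280) = -280/41163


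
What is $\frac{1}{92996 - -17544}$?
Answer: $\frac{1}{110540} \approx 9.0465 \cdot 10^{-6}$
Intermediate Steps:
$\frac{1}{92996 - -17544} = \frac{1}{92996 + 17544} = \frac{1}{110540}$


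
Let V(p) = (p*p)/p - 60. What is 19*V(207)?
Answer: 2793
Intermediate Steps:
V(p) = -60 + p (V(p) = p²/p - 60 = p - 60 = -60 + p)
19*V(207) = 19*(-60 + 207) = 19*147 = 2793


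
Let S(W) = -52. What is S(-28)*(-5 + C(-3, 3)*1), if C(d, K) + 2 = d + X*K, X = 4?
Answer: -104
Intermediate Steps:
C(d, K) = -2 + d + 4*K (C(d, K) = -2 + (d + 4*K) = -2 + d + 4*K)
S(-28)*(-5 + C(-3, 3)*1) = -52*(-5 + (-2 - 3 + 4*3)*1) = -52*(-5 + (-2 - 3 + 12)*1) = -52*(-5 + 7*1) = -52*(-5 + 7) = -52*2 = -104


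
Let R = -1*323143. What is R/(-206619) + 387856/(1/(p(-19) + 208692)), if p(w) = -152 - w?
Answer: 16713588500180119/206619 ≈ 8.0891e+10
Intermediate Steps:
R = -323143
R/(-206619) + 387856/(1/(p(-19) + 208692)) = -323143/(-206619) + 387856/(1/((-152 - 1*(-19)) + 208692)) = -323143*(-1/206619) + 387856/(1/((-152 + 19) + 208692)) = 323143/206619 + 387856/(1/(-133 + 208692)) = 323143/206619 + 387856/(1/208559) = 323143/206619 + 387856*208559 = 323143/206619 + 80890859504 = 16713588500180119/206619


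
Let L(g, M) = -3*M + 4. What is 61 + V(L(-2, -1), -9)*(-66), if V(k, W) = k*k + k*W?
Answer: 985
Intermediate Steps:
L(g, M) = 4 - 3*M
V(k, W) = k**2 + W*k
61 + V(L(-2, -1), -9)*(-66) = 61 + ((4 - 3*(-1))*(-9 + (4 - 3*(-1))))*(-66) = 61 + ((4 + 3)*(-9 + (4 + 3)))*(-66) = 61 + (7*(-9 + 7))*(-66) = 61 + (7*(-2))*(-66) = 61 - 14*(-66) = 61 + 924 = 985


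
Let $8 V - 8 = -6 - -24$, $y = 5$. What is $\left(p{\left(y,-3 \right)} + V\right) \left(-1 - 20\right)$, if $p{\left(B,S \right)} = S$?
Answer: $- \frac{21}{4} \approx -5.25$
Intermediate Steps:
$V = \frac{13}{4}$ ($V = 1 + \frac{-6 - -24}{8} = 1 + \frac{-6 + 24}{8} = 1 + \frac{1}{8} \cdot 18 = 1 + \frac{9}{4} = \frac{13}{4} \approx 3.25$)
$\left(p{\left(y,-3 \right)} + V\right) \left(-1 - 20\right) = \left(-3 + \frac{13}{4}\right) \left(-1 - 20\right) = \frac{1}{4} \left(-21\right) = - \frac{21}{4}$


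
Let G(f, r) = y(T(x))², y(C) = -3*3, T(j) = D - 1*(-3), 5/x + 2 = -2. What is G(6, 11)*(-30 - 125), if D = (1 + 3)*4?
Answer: -12555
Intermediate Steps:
D = 16 (D = 4*4 = 16)
x = -5/4 (x = 5/(-2 - 2) = 5/(-4) = 5*(-¼) = -5/4 ≈ -1.2500)
T(j) = 19 (T(j) = 16 - 1*(-3) = 16 + 3 = 19)
y(C) = -9
G(f, r) = 81 (G(f, r) = (-9)² = 81)
G(6, 11)*(-30 - 125) = 81*(-30 - 125) = 81*(-155) = -12555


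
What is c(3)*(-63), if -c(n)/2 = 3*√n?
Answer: 378*√3 ≈ 654.71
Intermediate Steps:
c(n) = -6*√n
c(3)*(-63) = -6*√3*(-63) = 378*√3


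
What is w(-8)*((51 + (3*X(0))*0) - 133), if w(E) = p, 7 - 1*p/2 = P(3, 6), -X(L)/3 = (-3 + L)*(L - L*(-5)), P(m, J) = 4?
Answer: -492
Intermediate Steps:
X(L) = -18*L*(-3 + L) (X(L) = -3*(-3 + L)*(L - L*(-5)) = -3*(-3 + L)*(L - (-5)*L) = -3*(-3 + L)*(L + 5*L) = -3*(-3 + L)*6*L = -18*L*(-3 + L))
p = 6 (p = 14 - 2*4 = 14 - 8 = 6)
w(E) = 6
w(-8)*((51 + (3*X(0))*0) - 133) = 6*((51 + (3*(18*0*(3 - 1*0)))*0) - 133) = 6*((51 + (3*(18*0*(3 + 0)))*0) - 133) = 6*((51 + (3*(18*0*3))*0) - 133) = 6*((51 + (3*0)*0) - 133) = 6*((51 + 0*0) - 133) = 6*((51 + 0) - 133) = 6*(51 - 133) = 6*(-82) = -492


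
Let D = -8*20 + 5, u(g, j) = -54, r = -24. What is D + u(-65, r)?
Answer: -209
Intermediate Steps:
D = -155 (D = -160 + 5 = -155)
D + u(-65, r) = -155 - 54 = -209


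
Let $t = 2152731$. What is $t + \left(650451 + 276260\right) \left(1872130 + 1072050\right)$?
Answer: $2728406144711$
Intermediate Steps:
$t + \left(650451 + 276260\right) \left(1872130 + 1072050\right) = 2152731 + \left(650451 + 276260\right) \left(1872130 + 1072050\right) = 2152731 + 926711 \cdot 2944180 = 2152731 + 2728403991980 = 2728406144711$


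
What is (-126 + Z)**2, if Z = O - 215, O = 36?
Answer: 93025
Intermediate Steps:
Z = -179 (Z = 36 - 215 = -179)
(-126 + Z)**2 = (-126 - 179)**2 = (-305)**2 = 93025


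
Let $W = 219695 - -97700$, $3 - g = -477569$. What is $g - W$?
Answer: $160177$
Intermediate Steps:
$g = 477572$ ($g = 3 - -477569 = 3 + 477569 = 477572$)
$W = 317395$ ($W = 219695 + 97700 = 317395$)
$g - W = 477572 - 317395 = 160177$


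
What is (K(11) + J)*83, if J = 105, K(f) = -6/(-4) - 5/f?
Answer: 193639/22 ≈ 8801.8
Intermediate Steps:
K(f) = 3/2 - 5/f (K(f) = -6*(-¼) - 5/f = 3/2 - 5/f)
(K(11) + J)*83 = ((3/2 - 5/11) + 105)*83 = (23/22 + 105)*83 = (2333/22)*83 = 193639/22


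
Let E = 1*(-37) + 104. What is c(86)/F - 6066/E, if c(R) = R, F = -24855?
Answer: -150776192/1665285 ≈ -90.541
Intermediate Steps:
E = 67 (E = -37 + 104 = 67)
c(86)/F - 6066/E = 86/(-24855) - 6066/67 = 86*(-1/24855) - 6066*1/67 = -86/24855 - 6066/67 = -150776192/1665285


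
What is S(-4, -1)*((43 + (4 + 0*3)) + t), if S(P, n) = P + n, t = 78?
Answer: -625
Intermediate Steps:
S(-4, -1)*((43 + (4 + 0*3)) + t) = (-4 - 1)*((43 + (4 + 0*3)) + 78) = -5*((43 + (4 + 0)) + 78) = -5*((43 + 4) + 78) = -5*(47 + 78) = -5*125 = -625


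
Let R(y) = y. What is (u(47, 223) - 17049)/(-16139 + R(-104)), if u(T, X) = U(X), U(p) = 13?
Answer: 17036/16243 ≈ 1.0488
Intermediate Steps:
u(T, X) = 13
(u(47, 223) - 17049)/(-16139 + R(-104)) = (13 - 17049)/(-16139 - 104) = -17036/(-16243) = -17036*(-1/16243) = 17036/16243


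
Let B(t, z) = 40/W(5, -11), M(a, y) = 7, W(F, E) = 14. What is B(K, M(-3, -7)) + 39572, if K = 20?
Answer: 277024/7 ≈ 39575.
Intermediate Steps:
B(t, z) = 20/7 (B(t, z) = 40/14 = 40*(1/14) = 20/7)
B(K, M(-3, -7)) + 39572 = 20/7 + 39572 = 277024/7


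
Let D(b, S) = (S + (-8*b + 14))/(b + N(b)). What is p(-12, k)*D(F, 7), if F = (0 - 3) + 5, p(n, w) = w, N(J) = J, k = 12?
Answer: 15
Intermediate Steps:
F = 2 (F = -3 + 5 = 2)
D(b, S) = (14 + S - 8*b)/(2*b) (D(b, S) = (S + (-8*b + 14))/(b + b) = (S + (14 - 8*b))/((2*b)) = (14 + S - 8*b)*(1/(2*b)) = (14 + S - 8*b)/(2*b))
p(-12, k)*D(F, 7) = 12*((½)*(14 + 7 - 8*2)/2) = 12*((½)*(½)*(14 + 7 - 16)) = 12*((½)*(½)*5) = 12*(5/4) = 15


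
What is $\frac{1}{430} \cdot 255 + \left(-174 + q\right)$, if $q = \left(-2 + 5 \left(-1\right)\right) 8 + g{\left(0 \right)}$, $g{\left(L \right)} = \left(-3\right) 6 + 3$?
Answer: $- \frac{21019}{86} \approx -244.41$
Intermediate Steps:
$g{\left(L \right)} = -15$ ($g{\left(L \right)} = -18 + 3 = -15$)
$q = -71$ ($q = \left(-2 + 5 \left(-1\right)\right) 8 - 15 = \left(-2 - 5\right) 8 - 15 = \left(-7\right) 8 - 15 = -56 - 15 = -71$)
$\frac{1}{430} \cdot 255 + \left(-174 + q\right) = \frac{1}{430} \cdot 255 - 245 = \frac{51}{86} - 245 = - \frac{21019}{86}$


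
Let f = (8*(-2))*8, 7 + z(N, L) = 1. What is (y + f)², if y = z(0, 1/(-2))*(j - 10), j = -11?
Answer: 4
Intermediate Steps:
z(N, L) = -6 (z(N, L) = -7 + 1 = -6)
y = 126 (y = -6*(-11 - 10) = -6*(-21) = 126)
f = -128 (f = -16*8 = -128)
(y + f)² = (126 - 128)² = (-2)² = 4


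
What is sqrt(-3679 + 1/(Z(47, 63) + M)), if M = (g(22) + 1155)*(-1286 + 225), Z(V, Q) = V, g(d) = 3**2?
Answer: 2*I*sqrt(1402728009111857)/1234957 ≈ 60.655*I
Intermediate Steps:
g(d) = 9
M = -1235004 (M = (9 + 1155)*(-1286 + 225) = 1164*(-1061) = -1235004)
sqrt(-3679 + 1/(Z(47, 63) + M)) = sqrt(-3679 + 1/(47 - 1235004)) = sqrt(-3679 + 1/(-1234957)) = sqrt(-3679 - 1/1234957) = sqrt(-4543406804/1234957) = 2*I*sqrt(1402728009111857)/1234957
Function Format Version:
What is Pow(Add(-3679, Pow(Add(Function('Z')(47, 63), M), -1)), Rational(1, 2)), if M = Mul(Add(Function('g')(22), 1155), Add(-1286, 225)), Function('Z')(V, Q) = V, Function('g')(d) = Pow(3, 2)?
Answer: Mul(Rational(2, 1234957), I, Pow(1402728009111857, Rational(1, 2))) ≈ Mul(60.655, I)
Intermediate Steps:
Function('g')(d) = 9
M = -1235004 (M = Mul(Add(9, 1155), Add(-1286, 225)) = Mul(1164, -1061) = -1235004)
Pow(Add(-3679, Pow(Add(Function('Z')(47, 63), M), -1)), Rational(1, 2)) = Pow(Add(-3679, Pow(Add(47, -1235004), -1)), Rational(1, 2)) = Pow(Add(-3679, Pow(-1234957, -1)), Rational(1, 2)) = Pow(Add(-3679, Rational(-1, 1234957)), Rational(1, 2)) = Pow(Rational(-4543406804, 1234957), Rational(1, 2)) = Mul(Rational(2, 1234957), I, Pow(1402728009111857, Rational(1, 2)))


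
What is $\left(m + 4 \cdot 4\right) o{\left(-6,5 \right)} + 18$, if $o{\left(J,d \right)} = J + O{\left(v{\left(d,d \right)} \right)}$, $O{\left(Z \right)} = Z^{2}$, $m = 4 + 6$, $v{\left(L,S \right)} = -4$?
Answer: $278$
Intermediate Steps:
$m = 10$
$o{\left(J,d \right)} = 16 + J$ ($o{\left(J,d \right)} = J + \left(-4\right)^{2} = J + 16 = 16 + J$)
$\left(m + 4 \cdot 4\right) o{\left(-6,5 \right)} + 18 = \left(10 + 4 \cdot 4\right) \left(16 - 6\right) + 18 = \left(10 + 16\right) 10 + 18 = 26 \cdot 10 + 18 = 260 + 18 = 278$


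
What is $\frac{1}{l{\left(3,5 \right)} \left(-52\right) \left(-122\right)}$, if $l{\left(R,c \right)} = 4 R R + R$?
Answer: $\frac{1}{247416} \approx 4.0418 \cdot 10^{-6}$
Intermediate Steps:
$l{\left(R,c \right)} = R + 4 R^{2}$ ($l{\left(R,c \right)} = 4 R^{2} + R = R + 4 R^{2}$)
$\frac{1}{l{\left(3,5 \right)} \left(-52\right) \left(-122\right)} = \frac{1}{3 \left(1 + 4 \cdot 3\right) \left(-52\right) \left(-122\right)} = \frac{1}{3 \left(1 + 12\right) \left(-52\right) \left(-122\right)} = \frac{1}{3 \cdot 13 \left(-52\right) \left(-122\right)} = \frac{1}{39 \left(-52\right) \left(-122\right)} = \frac{1}{\left(-2028\right) \left(-122\right)} = \frac{1}{247416}$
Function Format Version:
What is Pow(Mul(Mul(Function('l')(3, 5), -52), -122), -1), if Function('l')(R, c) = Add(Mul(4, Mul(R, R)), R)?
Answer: Rational(1, 247416) ≈ 4.0418e-6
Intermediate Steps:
Function('l')(R, c) = Add(R, Mul(4, Pow(R, 2))) (Function('l')(R, c) = Add(Mul(4, Pow(R, 2)), R) = Add(R, Mul(4, Pow(R, 2))))
Pow(Mul(Mul(Function('l')(3, 5), -52), -122), -1) = Pow(Mul(Mul(Mul(3, Add(1, Mul(4, 3))), -52), -122), -1) = Pow(Mul(Mul(Mul(3, Add(1, 12)), -52), -122), -1) = Pow(Mul(Mul(Mul(3, 13), -52), -122), -1) = Pow(Mul(Mul(39, -52), -122), -1) = Pow(Mul(-2028, -122), -1) = Pow(247416, -1) = Rational(1, 247416)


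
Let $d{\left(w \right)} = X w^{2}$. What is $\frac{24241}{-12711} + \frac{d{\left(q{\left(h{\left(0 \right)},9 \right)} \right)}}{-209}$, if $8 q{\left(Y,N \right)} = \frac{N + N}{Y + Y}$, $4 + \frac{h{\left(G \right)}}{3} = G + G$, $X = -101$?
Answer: $- \frac{272442503}{143176704} \approx -1.9028$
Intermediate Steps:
$h{\left(G \right)} = -12 + 6 G$ ($h{\left(G \right)} = -12 + 3 \left(G + G\right) = -12 + 3 \cdot 2 G = -12 + 6 G$)
$q{\left(Y,N \right)} = \frac{N}{8 Y}$ ($q{\left(Y,N \right)} = \frac{\left(N + N\right) \frac{1}{Y + Y}}{8} = \frac{2 N \frac{1}{2 Y}}{8} = \frac{N \frac{1}{Y}}{8} = \frac{N}{8 Y}$)
$d{\left(w \right)} = - 101 w^{2}$
$\frac{24241}{-12711} + \frac{d{\left(q{\left(h{\left(0 \right)},9 \right)} \right)}}{-209} = \frac{24241}{-12711} + \frac{\left(-101\right) \left(\frac{1}{8} \cdot 9 \frac{1}{-12 + 6 \cdot 0}\right)^{2}}{-209} = 24241 \left(- \frac{1}{12711}\right) + - 101 \left(\frac{1}{8} \cdot 9 \frac{1}{-12 + 0}\right)^{2} \left(- \frac{1}{209}\right) = - \frac{24241}{12711} + - 101 \left(\frac{1}{8} \cdot 9 \frac{1}{-12}\right)^{2} \left(- \frac{1}{209}\right) = - \frac{24241}{12711} + - 101 \left(\frac{1}{8} \cdot 9 \left(- \frac{1}{12}\right)\right)^{2} \left(- \frac{1}{209}\right) = - \frac{24241}{12711} + - 101 \left(- \frac{3}{32}\right)^{2} \left(- \frac{1}{209}\right) = - \frac{24241}{12711} + \left(-101\right) \frac{9}{1024} \left(- \frac{1}{209}\right) = - \frac{24241}{12711} - - \frac{909}{214016} = - \frac{24241}{12711} + \frac{909}{214016} = - \frac{272442503}{143176704}$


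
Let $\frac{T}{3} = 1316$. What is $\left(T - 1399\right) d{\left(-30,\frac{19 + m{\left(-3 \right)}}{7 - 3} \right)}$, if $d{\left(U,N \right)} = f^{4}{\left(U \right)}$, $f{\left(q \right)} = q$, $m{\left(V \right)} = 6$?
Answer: $2064690000$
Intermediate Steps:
$T = 3948$ ($T = 3 \cdot 1316 = 3948$)
$d{\left(U,N \right)} = U^{4}$
$\left(T - 1399\right) d{\left(-30,\frac{19 + m{\left(-3 \right)}}{7 - 3} \right)} = \left(3948 - 1399\right) \left(-30\right)^{4} = 2549 \cdot 810000 = 2064690000$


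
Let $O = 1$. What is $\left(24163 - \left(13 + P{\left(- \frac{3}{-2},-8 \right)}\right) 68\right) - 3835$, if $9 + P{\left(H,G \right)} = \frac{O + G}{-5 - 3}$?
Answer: $\frac{39993}{2} \approx 19997.0$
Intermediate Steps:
$P{\left(H,G \right)} = - \frac{73}{8} - \frac{G}{8}$ ($P{\left(H,G \right)} = -9 + \frac{1 + G}{-5 - 3} = -9 + \frac{1 + G}{-8} = -9 + \left(1 + G\right) \left(- \frac{1}{8}\right) = -9 - \left(\frac{1}{8} + \frac{G}{8}\right) = - \frac{73}{8} - \frac{G}{8}$)
$\left(24163 - \left(13 + P{\left(- \frac{3}{-2},-8 \right)}\right) 68\right) - 3835 = \left(24163 - \left(13 - \frac{65}{8}\right) 68\right) - 3835 = \left(24163 - \frac{39}{8} \cdot 68\right) - 3835 = \left(24163 - \frac{663}{2}\right) - 3835 = \frac{47663}{2} - 3835 = \frac{39993}{2}$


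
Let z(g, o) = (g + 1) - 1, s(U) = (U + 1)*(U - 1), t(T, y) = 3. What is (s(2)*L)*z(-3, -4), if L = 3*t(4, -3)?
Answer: -81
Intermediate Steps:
s(U) = (1 + U)*(-1 + U)
z(g, o) = g (z(g, o) = (1 + g) - 1 = g)
L = 9 (L = 3*3 = 9)
(s(2)*L)*z(-3, -4) = ((-1 + 2²)*9)*(-3) = ((-1 + 4)*9)*(-3) = (3*9)*(-3) = 27*(-3) = -81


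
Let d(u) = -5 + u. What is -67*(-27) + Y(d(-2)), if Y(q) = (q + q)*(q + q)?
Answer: 2005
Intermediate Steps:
Y(q) = 4*q² (Y(q) = (2*q)*(2*q) = 4*q²)
-67*(-27) + Y(d(-2)) = -67*(-27) + 4*(-5 - 2)² = 1809 + 4*(-7)² = 1809 + 4*49 = 1809 + 196 = 2005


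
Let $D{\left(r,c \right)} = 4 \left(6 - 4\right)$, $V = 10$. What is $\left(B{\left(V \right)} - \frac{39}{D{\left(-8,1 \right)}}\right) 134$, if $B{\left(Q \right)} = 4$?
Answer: $- \frac{469}{4} \approx -117.25$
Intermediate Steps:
$D{\left(r,c \right)} = 8$ ($D{\left(r,c \right)} = 4 \cdot 2 = 8$)
$\left(B{\left(V \right)} - \frac{39}{D{\left(-8,1 \right)}}\right) 134 = \left(4 - \frac{39}{8}\right) 134 = \left(- \frac{7}{8}\right) 134 = - \frac{469}{4}$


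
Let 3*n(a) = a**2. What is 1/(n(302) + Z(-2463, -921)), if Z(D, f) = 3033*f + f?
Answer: -3/8291738 ≈ -3.6181e-7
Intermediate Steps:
Z(D, f) = 3034*f
n(a) = a**2/3
1/(n(302) + Z(-2463, -921)) = 1/((1/3)*302**2 + 3034*(-921)) = 1/((1/3)*91204 - 2794314) = 1/(91204/3 - 2794314) = 1/(-8291738/3) = -3/8291738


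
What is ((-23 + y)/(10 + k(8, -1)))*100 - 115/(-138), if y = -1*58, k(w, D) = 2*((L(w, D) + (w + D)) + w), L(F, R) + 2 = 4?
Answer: -12095/66 ≈ -183.26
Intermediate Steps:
L(F, R) = 2 (L(F, R) = -2 + 4 = 2)
k(w, D) = 4 + 2*D + 4*w (k(w, D) = 2*((2 + (w + D)) + w) = 2*((2 + (D + w)) + w) = 2*((2 + D + w) + w) = 2*(2 + D + 2*w) = 4 + 2*D + 4*w)
y = -58
((-23 + y)/(10 + k(8, -1)))*100 - 115/(-138) = ((-23 - 58)/(10 + (4 + 2*(-1) + 4*8)))*100 - 115/(-138) = -81/(10 + (4 - 2 + 32))*100 - 115*(-1/138) = -81/(10 + 34)*100 + ⅚ = -81/44*100 + ⅚ = -2025/11 + ⅚ = -12095/66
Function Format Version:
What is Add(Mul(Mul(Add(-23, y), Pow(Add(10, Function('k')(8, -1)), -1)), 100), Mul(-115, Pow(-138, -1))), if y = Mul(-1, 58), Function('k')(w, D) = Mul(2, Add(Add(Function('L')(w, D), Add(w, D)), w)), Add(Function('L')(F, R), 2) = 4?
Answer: Rational(-12095, 66) ≈ -183.26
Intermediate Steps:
Function('L')(F, R) = 2 (Function('L')(F, R) = Add(-2, 4) = 2)
Function('k')(w, D) = Add(4, Mul(2, D), Mul(4, w)) (Function('k')(w, D) = Mul(2, Add(Add(2, Add(w, D)), w)) = Mul(2, Add(Add(2, Add(D, w)), w)) = Mul(2, Add(Add(2, D, w), w)) = Mul(2, Add(2, D, Mul(2, w))) = Add(4, Mul(2, D), Mul(4, w)))
y = -58
Add(Mul(Mul(Add(-23, y), Pow(Add(10, Function('k')(8, -1)), -1)), 100), Mul(-115, Pow(-138, -1))) = Add(Mul(Mul(Add(-23, -58), Pow(Add(10, Add(4, Mul(2, -1), Mul(4, 8))), -1)), 100), Mul(-115, Pow(-138, -1))) = Add(Mul(Mul(-81, Pow(Add(10, Add(4, -2, 32)), -1)), 100), Mul(-115, Rational(-1, 138))) = Add(Mul(Mul(-81, Pow(Add(10, 34), -1)), 100), Rational(5, 6)) = Add(Mul(Mul(-81, Pow(44, -1)), 100), Rational(5, 6)) = Add(Mul(Mul(-81, Rational(1, 44)), 100), Rational(5, 6)) = Add(Mul(Rational(-81, 44), 100), Rational(5, 6)) = Add(Rational(-2025, 11), Rational(5, 6)) = Rational(-12095, 66)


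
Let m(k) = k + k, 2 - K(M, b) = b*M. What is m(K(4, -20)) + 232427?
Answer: 232591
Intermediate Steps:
K(M, b) = 2 - M*b (K(M, b) = 2 - b*M = 2 - M*b)
m(k) = 2*k
m(K(4, -20)) + 232427 = 2*(2 - 1*4*(-20)) + 232427 = 2*(2 + 80) + 232427 = 2*82 + 232427 = 164 + 232427 = 232591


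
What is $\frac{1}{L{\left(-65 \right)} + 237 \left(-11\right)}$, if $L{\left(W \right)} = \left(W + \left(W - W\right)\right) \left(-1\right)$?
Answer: $- \frac{1}{2542} \approx -0.00039339$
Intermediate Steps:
$L{\left(W \right)} = - W$ ($L{\left(W \right)} = \left(W + 0\right) \left(-1\right) = W \left(-1\right) = - W$)
$\frac{1}{L{\left(-65 \right)} + 237 \left(-11\right)} = \frac{1}{\left(-1\right) \left(-65\right) + 237 \left(-11\right)} = \frac{1}{65 - 2607} = \frac{1}{-2542} = - \frac{1}{2542}$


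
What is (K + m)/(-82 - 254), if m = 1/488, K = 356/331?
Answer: -174059/54273408 ≈ -0.0032071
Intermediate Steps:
K = 356/331 (K = 356*(1/331) = 356/331 ≈ 1.0755)
m = 1/488 ≈ 0.0020492
(K + m)/(-82 - 254) = (356/331 + 1/488)/(-82 - 254) = (174059/161528)/(-336) = (174059/161528)*(-1/336) = -174059/54273408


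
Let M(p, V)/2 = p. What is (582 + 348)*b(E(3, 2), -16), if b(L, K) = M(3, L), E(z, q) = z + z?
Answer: 5580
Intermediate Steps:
M(p, V) = 2*p
E(z, q) = 2*z
b(L, K) = 6 (b(L, K) = 2*3 = 6)
(582 + 348)*b(E(3, 2), -16) = (582 + 348)*6 = 930*6 = 5580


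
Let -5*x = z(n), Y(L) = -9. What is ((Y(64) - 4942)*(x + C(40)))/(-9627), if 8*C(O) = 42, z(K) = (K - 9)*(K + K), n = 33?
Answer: -10283227/64180 ≈ -160.22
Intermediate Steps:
z(K) = 2*K*(-9 + K) (z(K) = (-9 + K)*(2*K) = 2*K*(-9 + K))
C(O) = 21/4 (C(O) = (⅛)*42 = 21/4)
x = -1584/5 (x = -2*33*(-9 + 33)/5 = -2*33*24/5 = -⅕*1584 = -1584/5 ≈ -316.80)
((Y(64) - 4942)*(x + C(40)))/(-9627) = ((-9 - 4942)*(-1584/5 + 21/4))/(-9627) = -4951*(-6231/20)*(-1/9627) = (30849681/20)*(-1/9627) = -10283227/64180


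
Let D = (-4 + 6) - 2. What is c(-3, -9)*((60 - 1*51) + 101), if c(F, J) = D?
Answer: 0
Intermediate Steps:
D = 0 (D = 2 - 2 = 0)
c(F, J) = 0
c(-3, -9)*((60 - 1*51) + 101) = 0*((60 - 1*51) + 101) = 0*((60 - 51) + 101) = 0*(9 + 101) = 0*110 = 0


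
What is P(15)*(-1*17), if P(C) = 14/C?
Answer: -238/15 ≈ -15.867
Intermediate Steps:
P(15)*(-1*17) = (14/15)*(-1*17) = (14*(1/15))*(-17) = (14/15)*(-17) = -238/15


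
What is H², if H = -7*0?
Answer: 0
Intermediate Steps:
H = 0
H² = 0² = 0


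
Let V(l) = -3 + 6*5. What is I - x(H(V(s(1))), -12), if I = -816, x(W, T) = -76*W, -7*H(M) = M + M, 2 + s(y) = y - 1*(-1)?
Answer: -9816/7 ≈ -1402.3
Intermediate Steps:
s(y) = -1 + y (s(y) = -2 + (y - 1*(-1)) = -2 + (y + 1) = -2 + (1 + y) = -1 + y)
V(l) = 27 (V(l) = -3 + 30 = 27)
H(M) = -2*M/7 (H(M) = -(M + M)/7 = -2*M/7)
I - x(H(V(s(1))), -12) = -816 - (-76)*(-2/7*27) = -816 - (-76)*(-54)/7 = -816 - 1*4104/7 = -816 - 4104/7 = -9816/7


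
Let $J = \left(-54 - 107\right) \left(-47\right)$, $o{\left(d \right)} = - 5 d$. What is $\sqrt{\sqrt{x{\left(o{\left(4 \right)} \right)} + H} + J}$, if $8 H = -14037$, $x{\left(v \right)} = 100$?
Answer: $\frac{\sqrt{30268 + i \sqrt{26474}}}{2} \approx 86.989 + 0.23381 i$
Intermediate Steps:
$J = 7567$ ($J = \left(-161\right) \left(-47\right) = 7567$)
$H = - \frac{14037}{8}$ ($H = \frac{1}{8} \left(-14037\right) = - \frac{14037}{8} \approx -1754.6$)
$\sqrt{\sqrt{x{\left(o{\left(4 \right)} \right)} + H} + J} = \sqrt{\sqrt{100 - \frac{14037}{8}} + 7567} = \sqrt{\sqrt{- \frac{13237}{8}} + 7567} = \sqrt{\frac{i \sqrt{26474}}{4} + 7567} = \sqrt{7567 + \frac{i \sqrt{26474}}{4}}$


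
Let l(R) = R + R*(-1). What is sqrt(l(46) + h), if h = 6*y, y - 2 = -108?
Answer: 2*I*sqrt(159) ≈ 25.219*I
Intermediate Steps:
l(R) = 0 (l(R) = R - R = 0)
y = -106 (y = 2 - 108 = -106)
h = -636 (h = 6*(-106) = -636)
sqrt(l(46) + h) = sqrt(0 - 636) = sqrt(-636) = 2*I*sqrt(159)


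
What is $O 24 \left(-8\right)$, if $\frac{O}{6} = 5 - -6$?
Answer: $-12672$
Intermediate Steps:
$O = 66$ ($O = 6 \left(5 - -6\right) = 6 \left(5 + 6\right) = 6 \cdot 11 = 66$)
$O 24 \left(-8\right) = 66 \cdot 24 \left(-8\right) = 66 \left(-192\right) = -12672$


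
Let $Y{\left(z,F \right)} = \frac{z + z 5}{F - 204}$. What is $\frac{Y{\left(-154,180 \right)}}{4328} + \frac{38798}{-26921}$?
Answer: $- \frac{333762571}{233028176} \approx -1.4323$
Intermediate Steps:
$Y{\left(z,F \right)} = \frac{6 z}{-204 + F}$ ($Y{\left(z,F \right)} = \frac{z + 5 z}{-204 + F} = \frac{6 z}{-204 + F}$)
$\frac{Y{\left(-154,180 \right)}}{4328} + \frac{38798}{-26921} = \frac{6 \left(-154\right) \frac{1}{-204 + 180}}{4328} + \frac{38798}{-26921} = 6 \left(-154\right) \frac{1}{-24} \cdot \frac{1}{4328} + 38798 \left(- \frac{1}{26921}\right) = 6 \left(-154\right) \left(- \frac{1}{24}\right) \frac{1}{4328} - \frac{38798}{26921} = \frac{77}{2} \cdot \frac{1}{4328} - \frac{38798}{26921} = \frac{77}{8656} - \frac{38798}{26921} = - \frac{333762571}{233028176}$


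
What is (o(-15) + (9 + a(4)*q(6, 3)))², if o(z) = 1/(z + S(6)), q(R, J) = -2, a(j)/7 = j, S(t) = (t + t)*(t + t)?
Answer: 36747844/16641 ≈ 2208.3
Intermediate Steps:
S(t) = 4*t² (S(t) = (2*t)*(2*t) = 4*t²)
a(j) = 7*j
o(z) = 1/(144 + z) (o(z) = 1/(z + 4*6²) = 1/(z + 4*36) = 1/(z + 144) = 1/(144 + z))
(o(-15) + (9 + a(4)*q(6, 3)))² = (1/(144 - 15) + (9 + (7*4)*(-2)))² = (1/129 + (9 + 28*(-2)))² = (1/129 + (9 - 56))² = (1/129 - 47)² = (-6062/129)² = 36747844/16641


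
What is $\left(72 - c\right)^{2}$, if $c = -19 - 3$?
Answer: $8836$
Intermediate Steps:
$c = -22$ ($c = -19 - 3 = -22$)
$\left(72 - c\right)^{2} = \left(72 - -22\right)^{2} = \left(72 + 22\right)^{2} = 94^{2} = 8836$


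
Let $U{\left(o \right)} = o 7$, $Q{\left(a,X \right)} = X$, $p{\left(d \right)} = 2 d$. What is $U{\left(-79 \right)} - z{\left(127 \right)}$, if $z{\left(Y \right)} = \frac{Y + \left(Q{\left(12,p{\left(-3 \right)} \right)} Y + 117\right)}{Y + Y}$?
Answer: $- \frac{69972}{127} \approx -550.96$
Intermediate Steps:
$U{\left(o \right)} = 7 o$
$z{\left(Y \right)} = \frac{117 - 5 Y}{2 Y}$ ($z{\left(Y \right)} = \frac{Y + \left(2 \left(-3\right) Y + 117\right)}{Y + Y} = \frac{Y - \left(-117 + 6 Y\right)}{2 Y} = \left(Y - \left(-117 + 6 Y\right)\right) \frac{1}{2 Y} = \left(117 - 5 Y\right) \frac{1}{2 Y} = \frac{117 - 5 Y}{2 Y}$)
$U{\left(-79 \right)} - z{\left(127 \right)} = 7 \left(-79\right) - \frac{117 - 635}{2 \cdot 127} = -553 - \frac{1}{2} \cdot \frac{1}{127} \left(117 - 635\right) = -553 - \frac{1}{2} \cdot \frac{1}{127} \left(-518\right) = -553 - - \frac{259}{127} = -553 + \frac{259}{127} = - \frac{69972}{127}$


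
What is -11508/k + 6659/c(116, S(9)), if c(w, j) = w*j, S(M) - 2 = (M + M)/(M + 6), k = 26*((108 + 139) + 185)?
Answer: 3673027/217152 ≈ 16.915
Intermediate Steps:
k = 11232 (k = 26*(247 + 185) = 26*432 = 11232)
S(M) = 2 + 2*M/(6 + M) (S(M) = 2 + (M + M)/(M + 6) = 2 + (2*M)/(6 + M) = 2 + 2*M/(6 + M))
c(w, j) = j*w
-11508/k + 6659/c(116, S(9)) = -11508/11232 + 6659/(((4*(3 + 9)/(6 + 9))*116)) = -11508*1/11232 + 6659/(((4*12/15)*116)) = -959/936 + 6659/(((4*(1/15)*12)*116)) = -959/936 + 6659/(((16/5)*116)) = -959/936 + 6659/(1856/5) = -959/936 + 6659*(5/1856) = -959/936 + 33295/1856 = 3673027/217152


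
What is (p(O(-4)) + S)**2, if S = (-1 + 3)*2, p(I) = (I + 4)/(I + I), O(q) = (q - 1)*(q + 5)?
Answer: 1681/100 ≈ 16.810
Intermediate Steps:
O(q) = (-1 + q)*(5 + q)
p(I) = (4 + I)/(2*I) (p(I) = (4 + I)/((2*I)) = (4 + I)*(1/(2*I)) = (4 + I)/(2*I))
S = 4 (S = 2*2 = 4)
(p(O(-4)) + S)**2 = ((4 + (-5 + (-4)**2 + 4*(-4)))/(2*(-5 + (-4)**2 + 4*(-4))) + 4)**2 = ((4 + (-5 + 16 - 16))/(2*(-5 + 16 - 16)) + 4)**2 = ((1/2)*(4 - 5)/(-5) + 4)**2 = ((1/2)*(-1/5)*(-1) + 4)**2 = (1/10 + 4)**2 = (41/10)**2 = 1681/100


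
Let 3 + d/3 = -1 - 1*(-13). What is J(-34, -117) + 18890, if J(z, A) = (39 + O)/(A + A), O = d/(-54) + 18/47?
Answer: 415500785/21996 ≈ 18890.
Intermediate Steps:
d = 27 (d = -9 + 3*(-1 - 1*(-13)) = -9 + 3*(-1 + 13) = -9 + 3*12 = -9 + 36 = 27)
O = -11/94 (O = 27/(-54) + 18/47 = 27*(-1/54) + 18*(1/47) = -½ + 18/47 = -11/94 ≈ -0.11702)
J(z, A) = 3655/(188*A) (J(z, A) = (39 - 11/94)/(A + A) = 3655/(94*((2*A))) = 3655*(1/(2*A))/94 = 3655/(188*A))
J(-34, -117) + 18890 = (3655/188)/(-117) + 18890 = (3655/188)*(-1/117) + 18890 = -3655/21996 + 18890 = 415500785/21996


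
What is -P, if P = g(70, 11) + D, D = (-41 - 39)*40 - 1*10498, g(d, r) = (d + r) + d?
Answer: 13547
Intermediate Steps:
g(d, r) = r + 2*d
D = -13698 (D = -80*40 - 10498 = -3200 - 10498 = -13698)
P = -13547 (P = (11 + 2*70) - 13698 = (11 + 140) - 13698 = 151 - 13698 = -13547)
-P = -1*(-13547) = 13547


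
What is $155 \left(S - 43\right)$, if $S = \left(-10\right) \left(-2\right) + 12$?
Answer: $-1705$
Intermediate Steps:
$S = 32$ ($S = 20 + 12 = 32$)
$155 \left(S - 43\right) = 155 \left(32 - 43\right) = 155 \left(-11\right) = -1705$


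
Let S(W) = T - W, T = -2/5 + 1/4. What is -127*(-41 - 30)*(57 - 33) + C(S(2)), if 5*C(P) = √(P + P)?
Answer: 216408 + I*√430/50 ≈ 2.1641e+5 + 0.41473*I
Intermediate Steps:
T = -3/20 (T = -2*⅕ + 1*(¼) = -⅖ + ¼ = -3/20 ≈ -0.15000)
S(W) = -3/20 - W
C(P) = √2*√P/5 (C(P) = √(P + P)/5 = √(2*P)/5 = (√2*√P)/5 = √2*√P/5)
-127*(-41 - 30)*(57 - 33) + C(S(2)) = -127*(-41 - 30)*(57 - 33) + √2*√(-3/20 - 1*2)/5 = -(-9017)*24 + √2*√(-3/20 - 2)/5 = -127*(-1704) + √2*√(-43/20)/5 = 216408 + √2*(I*√215/10)/5 = 216408 + I*√430/50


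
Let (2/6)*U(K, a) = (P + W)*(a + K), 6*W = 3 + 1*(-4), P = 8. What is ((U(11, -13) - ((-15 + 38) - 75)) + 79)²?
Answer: 7056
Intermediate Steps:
W = -⅙ (W = (3 + 1*(-4))/6 = (3 - 4)/6 = (⅙)*(-1) = -⅙ ≈ -0.16667)
U(K, a) = 47*K/2 + 47*a/2 (U(K, a) = 3*((8 - ⅙)*(a + K)) = 3*(47*(K + a)/6) = 3*(47*K/6 + 47*a/6) = 47*K/2 + 47*a/2)
((U(11, -13) - ((-15 + 38) - 75)) + 79)² = ((((47/2)*11 + (47/2)*(-13)) - ((-15 + 38) - 75)) + 79)² = (((517/2 - 611/2) - (23 - 75)) + 79)² = ((-47 - 1*(-52)) + 79)² = ((-47 + 52) + 79)² = (5 + 79)² = 84² = 7056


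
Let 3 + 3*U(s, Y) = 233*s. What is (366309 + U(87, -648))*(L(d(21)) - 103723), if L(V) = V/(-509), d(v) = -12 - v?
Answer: -19695956975310/509 ≈ -3.8695e+10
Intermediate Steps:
U(s, Y) = -1 + 233*s/3 (U(s, Y) = -1 + (233*s)/3 = -1 + 233*s/3)
L(V) = -V/509 (L(V) = V*(-1/509) = -V/509)
(366309 + U(87, -648))*(L(d(21)) - 103723) = (366309 + (-1 + (233/3)*87))*(-(-12 - 1*21)/509 - 103723) = (366309 + (-1 + 6757))*(-(-12 - 21)/509 - 103723) = (366309 + 6756)*(-1/509*(-33) - 103723) = 373065*(33/509 - 103723) = 373065*(-52794974/509) = -19695956975310/509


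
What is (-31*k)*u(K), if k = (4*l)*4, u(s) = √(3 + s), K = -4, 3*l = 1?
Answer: -496*I/3 ≈ -165.33*I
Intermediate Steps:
l = ⅓ (l = (⅓)*1 = ⅓ ≈ 0.33333)
k = 16/3 (k = (4*(⅓))*4 = (4/3)*4 = 16/3 ≈ 5.3333)
(-31*k)*u(K) = (-31*16/3)*√(3 - 4) = -496*I/3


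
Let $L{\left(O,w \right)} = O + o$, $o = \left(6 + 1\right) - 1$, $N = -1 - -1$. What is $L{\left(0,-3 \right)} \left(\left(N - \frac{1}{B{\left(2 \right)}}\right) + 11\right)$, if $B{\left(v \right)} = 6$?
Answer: $65$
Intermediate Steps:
$N = 0$ ($N = -1 + 1 = 0$)
$o = 6$ ($o = 7 - 1 = 6$)
$L{\left(O,w \right)} = 6 + O$ ($L{\left(O,w \right)} = O + 6 = 6 + O$)
$L{\left(0,-3 \right)} \left(\left(N - \frac{1}{B{\left(2 \right)}}\right) + 11\right) = \left(6 + 0\right) \left(\left(0 - \frac{1}{6}\right) + 11\right) = 6 \left(\left(0 - \frac{1}{6}\right) + 11\right) = 6 \left(- \frac{1}{6} + 11\right) = 6 \cdot \frac{65}{6} = 65$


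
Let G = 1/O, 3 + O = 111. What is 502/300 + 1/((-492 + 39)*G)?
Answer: 32501/22650 ≈ 1.4349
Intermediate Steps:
O = 108 (O = -3 + 111 = 108)
G = 1/108 ≈ 0.0092593
502/300 + 1/((-492 + 39)*G) = 502/300 + 1/((-492 + 39)*(1/108)) = 502*(1/300) + 108/(-453) = 251/150 - 1/453*108 = 251/150 - 36/151 = 32501/22650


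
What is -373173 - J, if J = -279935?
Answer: -93238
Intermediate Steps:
-373173 - J = -373173 - 1*(-279935) = -373173 + 279935 = -93238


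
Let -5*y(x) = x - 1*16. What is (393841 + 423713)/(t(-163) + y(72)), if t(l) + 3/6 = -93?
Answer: -2725180/349 ≈ -7808.5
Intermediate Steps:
y(x) = 16/5 - x/5 (y(x) = -(x - 1*16)/5 = -(x - 16)/5 = -(-16 + x)/5 = 16/5 - x/5)
t(l) = -187/2 (t(l) = -½ - 93 = -187/2)
(393841 + 423713)/(t(-163) + y(72)) = (393841 + 423713)/(-187/2 + (16/5 - ⅕*72)) = 817554/(-187/2 + (16/5 - 72/5)) = 817554/(-187/2 - 56/5) = 817554/(-1047/10) = 817554*(-10/1047) = -2725180/349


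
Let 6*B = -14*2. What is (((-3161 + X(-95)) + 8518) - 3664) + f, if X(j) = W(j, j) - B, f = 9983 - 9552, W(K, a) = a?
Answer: 6101/3 ≈ 2033.7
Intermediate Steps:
f = 431
B = -14/3 (B = (-14*2)/6 = (⅙)*(-28) = -14/3 ≈ -4.6667)
X(j) = 14/3 + j (X(j) = j - 1*(-14/3) = j + 14/3 = 14/3 + j)
(((-3161 + X(-95)) + 8518) - 3664) + f = (((-3161 + (14/3 - 95)) + 8518) - 3664) + 431 = (((-3161 - 271/3) + 8518) - 3664) + 431 = ((-9754/3 + 8518) - 3664) + 431 = (15800/3 - 3664) + 431 = 4808/3 + 431 = 6101/3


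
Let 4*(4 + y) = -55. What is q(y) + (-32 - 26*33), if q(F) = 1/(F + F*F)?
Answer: -4233714/4757 ≈ -890.00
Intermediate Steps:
y = -71/4 (y = -4 + (1/4)*(-55) = -4 - 55/4 = -71/4 ≈ -17.750)
q(F) = 1/(F + F**2)
q(y) + (-32 - 26*33) = 1/((-71/4)*(1 - 71/4)) + (-32 - 26*33) = -4/(71*(-67/4)) + (-32 - 858) = -4/71*(-4/67) - 890 = 16/4757 - 890 = -4233714/4757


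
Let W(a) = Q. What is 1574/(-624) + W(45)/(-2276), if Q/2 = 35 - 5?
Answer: -452483/177528 ≈ -2.5488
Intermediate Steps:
Q = 60 (Q = 2*(35 - 5) = 2*30 = 60)
W(a) = 60
1574/(-624) + W(45)/(-2276) = 1574/(-624) + 60/(-2276) = 1574*(-1/624) + 60*(-1/2276) = -787/312 - 15/569 = -452483/177528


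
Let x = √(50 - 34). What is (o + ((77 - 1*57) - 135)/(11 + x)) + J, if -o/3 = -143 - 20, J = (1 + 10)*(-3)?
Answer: 1345/3 ≈ 448.33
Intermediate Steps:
x = 4 (x = √16 = 4)
J = -33 (J = 11*(-3) = -33)
o = 489 (o = -3*(-143 - 20) = -3*(-163) = 489)
(o + ((77 - 1*57) - 135)/(11 + x)) + J = (489 + ((77 - 1*57) - 135)/(11 + 4)) - 33 = (489 + ((77 - 57) - 135)/15) - 33 = (489 + (20 - 135)*(1/15)) - 33 = (489 - 115*1/15) - 33 = (489 - 23/3) - 33 = 1444/3 - 33 = 1345/3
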